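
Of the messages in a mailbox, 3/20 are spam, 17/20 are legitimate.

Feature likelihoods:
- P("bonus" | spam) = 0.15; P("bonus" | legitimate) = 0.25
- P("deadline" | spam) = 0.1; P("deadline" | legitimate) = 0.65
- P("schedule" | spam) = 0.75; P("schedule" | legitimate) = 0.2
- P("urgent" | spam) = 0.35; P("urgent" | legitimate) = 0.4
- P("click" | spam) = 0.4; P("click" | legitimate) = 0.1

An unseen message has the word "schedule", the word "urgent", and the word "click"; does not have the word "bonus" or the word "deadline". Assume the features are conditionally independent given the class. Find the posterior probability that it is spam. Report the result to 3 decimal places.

0.871

spam: 0.15 × (1−0.15) × (1−0.1) × 0.75 × 0.35 × 0.4 = 0.01204875
legitimate: 0.85 × (1−0.25) × (1−0.65) × 0.2 × 0.4 × 0.1 = 0.001785
P(spam | x) = 0.01204875 / 0.01383375 ≈ 0.871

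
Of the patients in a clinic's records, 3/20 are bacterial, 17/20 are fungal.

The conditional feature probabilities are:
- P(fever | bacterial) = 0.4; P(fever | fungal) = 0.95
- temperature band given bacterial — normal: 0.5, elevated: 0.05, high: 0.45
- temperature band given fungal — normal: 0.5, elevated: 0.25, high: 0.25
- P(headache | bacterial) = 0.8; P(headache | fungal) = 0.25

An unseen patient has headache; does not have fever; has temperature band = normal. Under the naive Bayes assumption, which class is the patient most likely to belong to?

bacterial

bacterial: 0.15 × (1−0.4) × 0.5 × 0.8 = 0.036
fungal: 0.85 × (1−0.95) × 0.5 × 0.25 = 0.0053125
Highest score → bacterial.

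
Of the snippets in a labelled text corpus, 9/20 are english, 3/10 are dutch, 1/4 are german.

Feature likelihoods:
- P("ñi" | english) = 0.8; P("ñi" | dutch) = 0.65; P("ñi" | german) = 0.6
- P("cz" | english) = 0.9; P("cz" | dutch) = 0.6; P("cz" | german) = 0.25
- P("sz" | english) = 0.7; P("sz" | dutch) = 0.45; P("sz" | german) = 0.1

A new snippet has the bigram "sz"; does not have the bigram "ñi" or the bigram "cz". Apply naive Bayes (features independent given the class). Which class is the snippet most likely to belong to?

english: 0.45 × (1−0.8) × (1−0.9) × 0.7 = 0.0063
dutch: 0.3 × (1−0.65) × (1−0.6) × 0.45 = 0.0189
german: 0.25 × (1−0.6) × (1−0.25) × 0.1 = 0.0075
Highest score → dutch.

dutch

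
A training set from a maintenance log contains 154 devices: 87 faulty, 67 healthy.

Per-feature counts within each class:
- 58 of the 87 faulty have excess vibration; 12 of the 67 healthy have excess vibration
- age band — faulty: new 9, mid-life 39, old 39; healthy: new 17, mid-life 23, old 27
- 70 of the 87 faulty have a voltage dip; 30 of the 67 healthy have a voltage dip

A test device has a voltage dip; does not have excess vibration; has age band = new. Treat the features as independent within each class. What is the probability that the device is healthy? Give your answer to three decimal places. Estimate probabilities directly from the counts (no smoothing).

0.721

faulty: (87/154) × (29/87) × (9/87) × (70/87) ≈ 0.015674
healthy: (67/154) × (55/67) × (17/67) × (30/67) ≈ 0.0405754
P(healthy | x) = 0.0405754 / 0.0562494 ≈ 0.721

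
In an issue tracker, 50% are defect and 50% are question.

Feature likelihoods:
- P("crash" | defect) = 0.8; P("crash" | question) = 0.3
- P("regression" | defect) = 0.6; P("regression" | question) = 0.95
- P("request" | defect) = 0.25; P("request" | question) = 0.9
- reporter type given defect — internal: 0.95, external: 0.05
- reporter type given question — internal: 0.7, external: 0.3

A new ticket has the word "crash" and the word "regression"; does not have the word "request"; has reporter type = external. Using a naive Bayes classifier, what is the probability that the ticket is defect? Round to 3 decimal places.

defect: 0.5 × 0.8 × 0.6 × (1−0.25) × 0.05 = 0.009
question: 0.5 × 0.3 × 0.95 × (1−0.9) × 0.3 = 0.004275
P(defect | x) = 0.009 / 0.013275 ≈ 0.678

0.678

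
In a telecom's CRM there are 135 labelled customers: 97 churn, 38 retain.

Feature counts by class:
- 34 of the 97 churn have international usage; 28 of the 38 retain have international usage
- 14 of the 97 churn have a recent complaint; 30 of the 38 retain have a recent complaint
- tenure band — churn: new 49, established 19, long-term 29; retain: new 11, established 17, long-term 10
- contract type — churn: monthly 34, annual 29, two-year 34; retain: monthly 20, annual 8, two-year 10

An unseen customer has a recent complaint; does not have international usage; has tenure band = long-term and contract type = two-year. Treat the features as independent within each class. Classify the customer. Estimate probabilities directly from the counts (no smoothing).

churn

churn: (97/135) × (63/97) × (14/97) × (29/97) × (34/97) ≈ 0.00705824
retain: (38/135) × (10/38) × (30/38) × (10/38) × (10/38) ≈ 0.00404983
Highest score → churn.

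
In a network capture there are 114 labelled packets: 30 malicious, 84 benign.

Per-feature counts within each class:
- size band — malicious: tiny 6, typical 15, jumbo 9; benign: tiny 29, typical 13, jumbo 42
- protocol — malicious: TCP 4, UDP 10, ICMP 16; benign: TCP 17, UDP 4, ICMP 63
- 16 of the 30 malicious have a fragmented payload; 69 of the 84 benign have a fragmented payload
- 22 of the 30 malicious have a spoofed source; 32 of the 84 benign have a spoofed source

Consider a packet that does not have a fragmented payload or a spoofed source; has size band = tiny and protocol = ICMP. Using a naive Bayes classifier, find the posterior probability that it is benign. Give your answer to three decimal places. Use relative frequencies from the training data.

malicious: (30/114) × (6/30) × (16/30) × (14/30) × (8/30) ≈ 0.00349318
benign: (84/114) × (29/84) × (63/84) × (15/84) × (52/84) ≈ 0.0210907
P(benign | x) = 0.0210907 / 0.02458388 ≈ 0.858

0.858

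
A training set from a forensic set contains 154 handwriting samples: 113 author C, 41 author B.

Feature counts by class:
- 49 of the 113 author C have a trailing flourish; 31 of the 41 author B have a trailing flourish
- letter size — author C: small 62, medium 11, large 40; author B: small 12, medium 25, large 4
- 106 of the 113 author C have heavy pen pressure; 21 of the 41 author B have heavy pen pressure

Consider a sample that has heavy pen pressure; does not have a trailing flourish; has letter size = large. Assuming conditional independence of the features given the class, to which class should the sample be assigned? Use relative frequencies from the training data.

author C

author C: (113/154) × (64/113) × (40/113) × (106/113) ≈ 0.137997
author B: (41/154) × (10/41) × (4/41) × (21/41) ≈ 0.00324482
Highest score → author C.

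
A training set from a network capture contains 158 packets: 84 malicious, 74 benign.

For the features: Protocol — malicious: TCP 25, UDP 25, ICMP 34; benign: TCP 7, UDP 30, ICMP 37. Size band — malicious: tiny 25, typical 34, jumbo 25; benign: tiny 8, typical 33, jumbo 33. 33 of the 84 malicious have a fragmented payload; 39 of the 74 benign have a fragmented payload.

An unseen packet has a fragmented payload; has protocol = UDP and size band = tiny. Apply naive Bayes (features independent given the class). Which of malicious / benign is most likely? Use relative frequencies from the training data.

malicious: (84/158) × (25/84) × (25/84) × (33/84) ≈ 0.0185003
benign: (74/158) × (30/74) × (8/74) × (39/74) ≈ 0.0108182
Highest score → malicious.

malicious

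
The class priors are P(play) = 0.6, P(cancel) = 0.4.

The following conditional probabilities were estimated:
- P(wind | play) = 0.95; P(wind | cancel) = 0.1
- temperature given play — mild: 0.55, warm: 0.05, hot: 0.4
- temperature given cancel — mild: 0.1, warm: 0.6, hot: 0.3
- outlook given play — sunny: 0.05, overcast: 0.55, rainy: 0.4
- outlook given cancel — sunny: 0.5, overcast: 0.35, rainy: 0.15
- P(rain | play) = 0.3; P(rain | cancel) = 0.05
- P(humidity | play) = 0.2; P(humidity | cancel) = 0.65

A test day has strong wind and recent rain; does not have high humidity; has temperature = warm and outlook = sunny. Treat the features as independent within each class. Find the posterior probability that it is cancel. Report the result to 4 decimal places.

play: 0.6 × 0.95 × 0.05 × 0.05 × 0.3 × (1−0.2) = 0.000342
cancel: 0.4 × 0.1 × 0.6 × 0.5 × 0.05 × (1−0.65) = 0.00021
P(cancel | x) = 0.00021 / 0.000552 ≈ 0.3804

0.3804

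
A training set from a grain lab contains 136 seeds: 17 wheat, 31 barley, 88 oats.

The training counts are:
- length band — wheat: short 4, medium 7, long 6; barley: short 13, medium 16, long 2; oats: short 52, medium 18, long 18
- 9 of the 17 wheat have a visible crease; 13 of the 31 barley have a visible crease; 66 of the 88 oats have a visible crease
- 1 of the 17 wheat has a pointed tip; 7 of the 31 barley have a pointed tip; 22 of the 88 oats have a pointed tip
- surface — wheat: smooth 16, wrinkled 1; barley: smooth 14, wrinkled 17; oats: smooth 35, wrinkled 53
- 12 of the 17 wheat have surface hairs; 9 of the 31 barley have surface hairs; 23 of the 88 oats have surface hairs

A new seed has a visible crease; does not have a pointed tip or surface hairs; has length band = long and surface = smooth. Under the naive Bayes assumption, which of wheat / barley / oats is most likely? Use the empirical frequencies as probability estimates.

wheat: (17/136) × (6/17) × (9/17) × (16/17) × (16/17) × (5/17) ≈ 0.00608512
barley: (31/136) × (2/31) × (13/31) × (24/31) × (14/31) × (22/31) ≈ 0.00153021
oats: (88/136) × (18/88) × (66/88) × (66/88) × (35/88) × (65/88) ≈ 0.0218712
Highest score → oats.

oats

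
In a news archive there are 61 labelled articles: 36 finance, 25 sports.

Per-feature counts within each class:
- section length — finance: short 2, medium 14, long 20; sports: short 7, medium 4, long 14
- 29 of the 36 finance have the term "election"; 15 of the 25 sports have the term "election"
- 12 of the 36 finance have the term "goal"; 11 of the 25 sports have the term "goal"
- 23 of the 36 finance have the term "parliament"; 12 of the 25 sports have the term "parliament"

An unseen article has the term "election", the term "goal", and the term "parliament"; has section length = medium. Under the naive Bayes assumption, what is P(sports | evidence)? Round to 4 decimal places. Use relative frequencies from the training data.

finance: (36/61) × (14/36) × (29/36) × (12/36) × (23/36) ≈ 0.0393729
sports: (25/61) × (4/25) × (15/25) × (11/25) × (12/25) ≈ 0.00830951
P(sports | x) = 0.00830951 / 0.04768241 ≈ 0.1743

0.1743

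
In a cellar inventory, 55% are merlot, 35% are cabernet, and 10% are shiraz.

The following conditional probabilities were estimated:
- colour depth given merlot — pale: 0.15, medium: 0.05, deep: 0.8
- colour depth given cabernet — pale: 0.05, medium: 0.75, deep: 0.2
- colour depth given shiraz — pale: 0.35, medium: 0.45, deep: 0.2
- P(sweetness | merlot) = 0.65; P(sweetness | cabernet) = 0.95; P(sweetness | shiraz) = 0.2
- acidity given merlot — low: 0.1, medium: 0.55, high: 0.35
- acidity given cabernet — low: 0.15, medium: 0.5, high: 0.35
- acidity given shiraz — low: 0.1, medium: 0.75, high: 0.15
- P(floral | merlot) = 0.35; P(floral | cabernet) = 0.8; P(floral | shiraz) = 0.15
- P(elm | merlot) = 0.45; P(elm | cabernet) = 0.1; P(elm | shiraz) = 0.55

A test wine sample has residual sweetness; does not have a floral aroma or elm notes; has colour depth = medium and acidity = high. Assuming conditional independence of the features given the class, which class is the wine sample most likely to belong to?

cabernet

merlot: 0.55 × 0.05 × 0.65 × 0.35 × (1−0.35) × (1−0.45) = 0.002236609375
cabernet: 0.35 × 0.75 × 0.95 × 0.35 × (1−0.8) × (1−0.1) = 0.015710625
shiraz: 0.1 × 0.45 × 0.2 × 0.15 × (1−0.15) × (1−0.55) = 0.000516375
Highest score → cabernet.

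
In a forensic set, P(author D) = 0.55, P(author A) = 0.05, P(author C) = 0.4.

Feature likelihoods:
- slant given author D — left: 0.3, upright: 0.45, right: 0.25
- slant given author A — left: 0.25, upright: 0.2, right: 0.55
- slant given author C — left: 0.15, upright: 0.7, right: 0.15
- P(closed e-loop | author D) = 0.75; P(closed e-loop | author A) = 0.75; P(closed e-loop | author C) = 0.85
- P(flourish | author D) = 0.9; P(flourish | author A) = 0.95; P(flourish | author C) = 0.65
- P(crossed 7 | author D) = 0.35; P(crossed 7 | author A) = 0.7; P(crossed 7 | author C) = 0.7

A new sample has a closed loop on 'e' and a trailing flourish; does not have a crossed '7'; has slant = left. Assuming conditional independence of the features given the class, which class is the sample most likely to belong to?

author D

author D: 0.55 × 0.3 × 0.75 × 0.9 × (1−0.35) = 0.07239375
author A: 0.05 × 0.25 × 0.75 × 0.95 × (1−0.7) = 0.002671875
author C: 0.4 × 0.15 × 0.85 × 0.65 × (1−0.7) = 0.009945
Highest score → author D.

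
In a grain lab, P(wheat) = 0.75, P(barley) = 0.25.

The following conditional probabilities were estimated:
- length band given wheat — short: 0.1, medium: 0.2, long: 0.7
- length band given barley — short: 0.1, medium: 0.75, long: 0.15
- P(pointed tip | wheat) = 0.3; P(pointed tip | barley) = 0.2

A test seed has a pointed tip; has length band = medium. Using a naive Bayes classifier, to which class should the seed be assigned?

wheat

wheat: 0.75 × 0.2 × 0.3 = 0.045
barley: 0.25 × 0.75 × 0.2 = 0.0375
Highest score → wheat.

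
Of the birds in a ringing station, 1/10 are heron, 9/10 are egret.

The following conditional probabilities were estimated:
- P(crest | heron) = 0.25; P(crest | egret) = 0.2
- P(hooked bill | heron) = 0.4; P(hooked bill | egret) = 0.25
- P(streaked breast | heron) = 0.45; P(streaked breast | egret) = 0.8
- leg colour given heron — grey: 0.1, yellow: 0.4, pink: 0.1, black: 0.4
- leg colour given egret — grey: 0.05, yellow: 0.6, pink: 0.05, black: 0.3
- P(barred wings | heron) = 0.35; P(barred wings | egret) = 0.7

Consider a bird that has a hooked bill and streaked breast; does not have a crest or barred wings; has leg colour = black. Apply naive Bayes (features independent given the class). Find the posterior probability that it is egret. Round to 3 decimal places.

heron: 0.1 × (1−0.25) × 0.4 × 0.45 × 0.4 × (1−0.35) = 0.00351
egret: 0.9 × (1−0.2) × 0.25 × 0.8 × 0.3 × (1−0.7) = 0.01296
P(egret | x) = 0.01296 / 0.01647 ≈ 0.787

0.787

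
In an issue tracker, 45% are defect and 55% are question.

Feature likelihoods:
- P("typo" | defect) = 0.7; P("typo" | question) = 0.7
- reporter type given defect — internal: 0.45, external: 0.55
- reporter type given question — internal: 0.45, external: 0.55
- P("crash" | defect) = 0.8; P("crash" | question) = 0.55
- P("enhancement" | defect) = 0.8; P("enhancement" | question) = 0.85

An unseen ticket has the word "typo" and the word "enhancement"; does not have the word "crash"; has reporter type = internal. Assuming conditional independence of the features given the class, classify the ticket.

question

defect: 0.45 × 0.7 × 0.45 × (1−0.8) × 0.8 = 0.02268
question: 0.55 × 0.7 × 0.45 × (1−0.55) × 0.85 = 0.066268125
Highest score → question.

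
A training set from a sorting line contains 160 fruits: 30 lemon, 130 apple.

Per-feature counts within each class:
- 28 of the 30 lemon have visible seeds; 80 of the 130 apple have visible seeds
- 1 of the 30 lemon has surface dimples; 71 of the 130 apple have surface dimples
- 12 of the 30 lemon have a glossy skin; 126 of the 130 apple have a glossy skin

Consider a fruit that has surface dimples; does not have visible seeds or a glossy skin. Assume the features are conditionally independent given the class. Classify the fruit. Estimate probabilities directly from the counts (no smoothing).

apple

lemon: (30/160) × (2/30) × (1/30) × (18/30) = 0.00025
apple: (130/160) × (50/130) × (71/130) × (4/130) ≈ 0.00525148
Highest score → apple.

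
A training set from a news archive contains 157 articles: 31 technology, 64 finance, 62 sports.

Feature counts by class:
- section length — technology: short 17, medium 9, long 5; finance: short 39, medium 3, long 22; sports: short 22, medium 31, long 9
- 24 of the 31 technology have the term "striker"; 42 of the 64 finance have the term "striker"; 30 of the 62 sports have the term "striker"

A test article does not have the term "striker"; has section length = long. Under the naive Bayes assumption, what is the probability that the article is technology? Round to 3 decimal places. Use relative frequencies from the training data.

technology: (31/157) × (5/31) × (7/31) ≈ 0.00719129
finance: (64/157) × (22/64) × (22/64) ≈ 0.0481688
sports: (62/157) × (9/62) × (32/62) ≈ 0.029587
P(technology | x) = 0.00719129 / 0.08494709 ≈ 0.085

0.085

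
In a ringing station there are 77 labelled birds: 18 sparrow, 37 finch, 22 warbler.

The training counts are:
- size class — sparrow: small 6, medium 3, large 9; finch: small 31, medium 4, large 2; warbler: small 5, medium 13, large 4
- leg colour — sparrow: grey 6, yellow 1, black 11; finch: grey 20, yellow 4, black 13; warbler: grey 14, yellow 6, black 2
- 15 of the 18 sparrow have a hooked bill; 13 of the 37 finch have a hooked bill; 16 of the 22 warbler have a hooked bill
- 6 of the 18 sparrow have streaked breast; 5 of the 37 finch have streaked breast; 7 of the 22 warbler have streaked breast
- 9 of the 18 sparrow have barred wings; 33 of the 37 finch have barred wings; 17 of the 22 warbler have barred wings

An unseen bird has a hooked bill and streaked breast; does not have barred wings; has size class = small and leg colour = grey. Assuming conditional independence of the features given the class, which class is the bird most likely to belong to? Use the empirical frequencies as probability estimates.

sparrow

sparrow: (18/77) × (6/18) × (6/18) × (15/18) × (6/18) × (9/18) ≈ 0.0036075
finch: (37/77) × (31/37) × (20/37) × (13/37) × (5/37) × (4/37) ≈ 0.00111704
warbler: (22/77) × (5/22) × (14/22) × (16/22) × (7/22) × (5/22) ≈ 0.00217322
Highest score → sparrow.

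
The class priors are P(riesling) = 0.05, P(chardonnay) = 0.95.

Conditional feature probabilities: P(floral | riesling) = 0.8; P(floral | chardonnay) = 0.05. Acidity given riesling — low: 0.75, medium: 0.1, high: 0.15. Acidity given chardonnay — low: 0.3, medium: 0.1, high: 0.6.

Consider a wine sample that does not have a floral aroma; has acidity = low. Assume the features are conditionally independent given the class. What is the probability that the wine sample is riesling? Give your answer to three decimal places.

riesling: 0.05 × (1−0.8) × 0.75 = 0.0075
chardonnay: 0.95 × (1−0.05) × 0.3 = 0.27075
P(riesling | x) = 0.0075 / 0.27825 ≈ 0.027

0.027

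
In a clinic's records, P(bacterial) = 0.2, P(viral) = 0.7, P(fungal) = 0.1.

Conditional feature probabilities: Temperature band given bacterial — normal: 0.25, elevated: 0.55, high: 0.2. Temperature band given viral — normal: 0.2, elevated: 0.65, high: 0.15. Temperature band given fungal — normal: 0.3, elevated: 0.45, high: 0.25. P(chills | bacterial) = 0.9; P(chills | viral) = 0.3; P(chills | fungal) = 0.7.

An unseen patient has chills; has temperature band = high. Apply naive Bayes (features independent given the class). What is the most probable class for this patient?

bacterial: 0.2 × 0.2 × 0.9 = 0.036
viral: 0.7 × 0.15 × 0.3 = 0.0315
fungal: 0.1 × 0.25 × 0.7 = 0.0175
Highest score → bacterial.

bacterial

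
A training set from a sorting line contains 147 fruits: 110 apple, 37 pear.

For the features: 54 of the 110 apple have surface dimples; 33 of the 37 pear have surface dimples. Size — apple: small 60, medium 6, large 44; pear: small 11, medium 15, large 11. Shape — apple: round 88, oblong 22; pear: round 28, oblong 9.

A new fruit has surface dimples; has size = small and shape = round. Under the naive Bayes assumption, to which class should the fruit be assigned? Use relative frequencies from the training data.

apple

apple: (110/147) × (54/110) × (60/110) × (88/110) ≈ 0.160297
pear: (37/147) × (33/37) × (11/37) × (28/37) ≈ 0.0505061
Highest score → apple.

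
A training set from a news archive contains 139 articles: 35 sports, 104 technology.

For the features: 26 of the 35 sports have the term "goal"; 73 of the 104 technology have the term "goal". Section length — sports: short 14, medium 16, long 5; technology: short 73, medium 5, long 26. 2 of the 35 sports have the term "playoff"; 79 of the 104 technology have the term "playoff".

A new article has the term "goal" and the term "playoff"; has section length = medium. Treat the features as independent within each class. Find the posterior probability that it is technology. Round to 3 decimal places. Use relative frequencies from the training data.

sports: (35/139) × (26/35) × (16/35) × (2/35) ≈ 0.00488621
technology: (104/139) × (73/104) × (5/104) × (79/104) ≈ 0.0191796
P(technology | x) = 0.0191796 / 0.02406581 ≈ 0.797

0.797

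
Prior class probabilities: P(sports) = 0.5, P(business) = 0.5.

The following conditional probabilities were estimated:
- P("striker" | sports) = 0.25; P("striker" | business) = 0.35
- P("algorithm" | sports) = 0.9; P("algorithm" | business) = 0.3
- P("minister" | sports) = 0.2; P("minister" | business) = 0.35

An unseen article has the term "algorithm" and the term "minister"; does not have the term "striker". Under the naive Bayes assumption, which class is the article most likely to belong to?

sports

sports: 0.5 × (1−0.25) × 0.9 × 0.2 = 0.0675
business: 0.5 × (1−0.35) × 0.3 × 0.35 = 0.034125
Highest score → sports.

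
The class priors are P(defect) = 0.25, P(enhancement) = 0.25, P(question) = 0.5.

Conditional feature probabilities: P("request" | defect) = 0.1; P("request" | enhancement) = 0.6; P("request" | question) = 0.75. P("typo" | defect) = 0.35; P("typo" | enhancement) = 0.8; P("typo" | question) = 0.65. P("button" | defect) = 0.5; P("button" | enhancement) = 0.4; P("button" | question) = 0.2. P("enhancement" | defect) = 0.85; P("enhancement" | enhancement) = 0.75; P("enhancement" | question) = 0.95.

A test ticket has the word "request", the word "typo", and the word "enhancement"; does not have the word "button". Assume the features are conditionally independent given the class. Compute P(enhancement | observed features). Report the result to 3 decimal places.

defect: 0.25 × 0.1 × 0.35 × (1−0.5) × 0.85 = 0.00371875
enhancement: 0.25 × 0.6 × 0.8 × (1−0.4) × 0.75 = 0.054
question: 0.5 × 0.75 × 0.65 × (1−0.2) × 0.95 = 0.18525
P(enhancement | x) = 0.054 / 0.24296875 ≈ 0.222

0.222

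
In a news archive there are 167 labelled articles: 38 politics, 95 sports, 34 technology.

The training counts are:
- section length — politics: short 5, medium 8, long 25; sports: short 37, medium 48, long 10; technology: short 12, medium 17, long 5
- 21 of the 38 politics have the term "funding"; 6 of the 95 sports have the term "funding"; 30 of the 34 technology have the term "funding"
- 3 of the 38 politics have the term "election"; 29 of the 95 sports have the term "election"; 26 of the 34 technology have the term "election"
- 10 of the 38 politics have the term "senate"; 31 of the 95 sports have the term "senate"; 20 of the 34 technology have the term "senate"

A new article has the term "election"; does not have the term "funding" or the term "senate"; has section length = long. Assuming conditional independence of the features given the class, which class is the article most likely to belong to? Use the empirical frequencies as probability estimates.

politics: (38/167) × (25/38) × (17/38) × (3/38) × (28/38) ≈ 0.00389584
sports: (95/167) × (10/95) × (89/95) × (29/95) × (64/95) ≈ 0.0115367
technology: (34/167) × (5/34) × (4/34) × (26/34) × (14/34) ≈ 0.00110912
Highest score → sports.

sports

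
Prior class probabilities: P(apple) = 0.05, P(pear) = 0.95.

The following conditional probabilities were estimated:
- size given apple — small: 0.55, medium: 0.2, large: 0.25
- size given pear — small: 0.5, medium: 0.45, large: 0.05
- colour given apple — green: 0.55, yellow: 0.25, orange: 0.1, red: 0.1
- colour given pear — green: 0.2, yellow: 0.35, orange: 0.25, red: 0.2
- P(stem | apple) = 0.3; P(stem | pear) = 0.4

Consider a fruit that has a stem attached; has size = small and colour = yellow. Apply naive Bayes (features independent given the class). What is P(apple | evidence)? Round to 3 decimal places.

apple: 0.05 × 0.55 × 0.25 × 0.3 = 0.0020625
pear: 0.95 × 0.5 × 0.35 × 0.4 = 0.0665
P(apple | x) = 0.0020625 / 0.0685625 ≈ 0.030

0.030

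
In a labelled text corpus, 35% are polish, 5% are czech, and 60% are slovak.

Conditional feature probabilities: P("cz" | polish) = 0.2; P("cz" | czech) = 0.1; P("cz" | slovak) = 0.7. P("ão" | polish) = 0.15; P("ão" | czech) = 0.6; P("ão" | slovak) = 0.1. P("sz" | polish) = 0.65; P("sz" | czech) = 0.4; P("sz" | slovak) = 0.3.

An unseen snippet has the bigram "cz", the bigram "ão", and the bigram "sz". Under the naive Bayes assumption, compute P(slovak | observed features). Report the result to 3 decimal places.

0.611

polish: 0.35 × 0.2 × 0.15 × 0.65 = 0.006825
czech: 0.05 × 0.1 × 0.6 × 0.4 = 0.0012
slovak: 0.6 × 0.7 × 0.1 × 0.3 = 0.0126
P(slovak | x) = 0.0126 / 0.020625 ≈ 0.611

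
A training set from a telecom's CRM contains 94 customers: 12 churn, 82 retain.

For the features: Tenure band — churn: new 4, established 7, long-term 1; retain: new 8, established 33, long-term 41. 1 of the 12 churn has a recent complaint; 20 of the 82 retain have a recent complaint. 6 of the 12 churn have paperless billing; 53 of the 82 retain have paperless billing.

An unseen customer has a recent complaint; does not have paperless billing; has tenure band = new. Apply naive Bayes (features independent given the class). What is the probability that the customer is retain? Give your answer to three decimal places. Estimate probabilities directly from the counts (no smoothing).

0.805

churn: (12/94) × (4/12) × (1/12) × (6/12) ≈ 0.00177305
retain: (82/94) × (8/82) × (20/82) × (29/82) ≈ 0.00734112
P(retain | x) = 0.00734112 / 0.00911417 ≈ 0.805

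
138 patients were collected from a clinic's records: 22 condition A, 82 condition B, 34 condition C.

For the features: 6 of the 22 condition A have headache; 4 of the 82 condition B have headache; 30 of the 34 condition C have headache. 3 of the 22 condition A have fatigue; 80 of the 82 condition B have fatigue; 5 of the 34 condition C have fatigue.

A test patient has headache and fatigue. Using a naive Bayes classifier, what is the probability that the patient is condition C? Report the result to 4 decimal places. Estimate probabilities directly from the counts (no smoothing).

0.4831

condition A: (22/138) × (6/22) × (3/22) ≈ 0.00592885
condition B: (82/138) × (4/82) × (80/82) ≈ 0.0282785
condition C: (34/138) × (30/34) × (5/34) ≈ 0.0319693
P(condition C | x) = 0.0319693 / 0.06617665 ≈ 0.4831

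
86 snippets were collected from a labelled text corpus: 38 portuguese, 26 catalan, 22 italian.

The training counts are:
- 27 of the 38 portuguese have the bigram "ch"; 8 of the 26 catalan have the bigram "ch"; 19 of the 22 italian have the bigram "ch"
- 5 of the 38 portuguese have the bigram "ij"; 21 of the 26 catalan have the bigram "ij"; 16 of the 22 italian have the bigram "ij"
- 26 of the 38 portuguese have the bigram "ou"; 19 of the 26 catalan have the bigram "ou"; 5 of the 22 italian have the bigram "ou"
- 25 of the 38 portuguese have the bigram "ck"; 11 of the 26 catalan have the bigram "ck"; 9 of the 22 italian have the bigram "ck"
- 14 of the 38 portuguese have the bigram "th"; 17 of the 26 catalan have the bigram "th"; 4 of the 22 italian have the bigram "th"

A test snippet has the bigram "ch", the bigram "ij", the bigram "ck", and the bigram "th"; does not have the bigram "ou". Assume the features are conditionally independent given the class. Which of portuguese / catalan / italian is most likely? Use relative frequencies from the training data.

portuguese: (38/86) × (27/38) × (5/38) × (12/38) × (25/38) × (14/38) ≈ 0.00316192
catalan: (26/86) × (8/26) × (21/26) × (7/26) × (11/26) × (17/26) ≈ 0.00559573
italian: (22/86) × (19/22) × (16/22) × (17/22) × (9/22) × (4/22) ≈ 0.00923498
Highest score → italian.

italian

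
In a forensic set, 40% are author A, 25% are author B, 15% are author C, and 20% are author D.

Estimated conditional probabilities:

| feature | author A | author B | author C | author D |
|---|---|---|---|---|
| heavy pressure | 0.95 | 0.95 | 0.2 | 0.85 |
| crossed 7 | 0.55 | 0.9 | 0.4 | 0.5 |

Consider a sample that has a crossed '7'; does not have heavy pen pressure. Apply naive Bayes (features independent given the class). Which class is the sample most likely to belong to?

author C

author A: 0.4 × (1−0.95) × 0.55 = 0.011
author B: 0.25 × (1−0.95) × 0.9 = 0.01125
author C: 0.15 × (1−0.2) × 0.4 = 0.048
author D: 0.2 × (1−0.85) × 0.5 = 0.015
Highest score → author C.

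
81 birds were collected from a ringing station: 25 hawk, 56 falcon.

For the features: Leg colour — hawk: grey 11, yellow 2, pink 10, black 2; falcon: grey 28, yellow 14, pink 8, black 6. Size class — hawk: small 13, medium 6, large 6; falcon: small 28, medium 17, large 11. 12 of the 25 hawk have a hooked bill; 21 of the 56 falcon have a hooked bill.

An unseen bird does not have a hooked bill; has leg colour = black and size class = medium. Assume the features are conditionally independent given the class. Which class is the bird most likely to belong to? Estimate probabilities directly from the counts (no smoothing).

falcon

hawk: (25/81) × (2/25) × (6/25) × (13/25) ≈ 0.00308148
falcon: (56/81) × (6/56) × (17/56) × (35/56) ≈ 0.0140542
Highest score → falcon.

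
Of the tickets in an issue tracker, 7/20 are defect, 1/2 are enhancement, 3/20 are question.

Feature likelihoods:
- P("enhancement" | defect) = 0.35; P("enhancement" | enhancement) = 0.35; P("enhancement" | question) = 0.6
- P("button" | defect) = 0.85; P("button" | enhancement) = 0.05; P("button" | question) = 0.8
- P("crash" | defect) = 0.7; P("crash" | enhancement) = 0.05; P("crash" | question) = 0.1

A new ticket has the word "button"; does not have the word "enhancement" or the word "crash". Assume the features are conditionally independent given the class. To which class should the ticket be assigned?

defect: 0.35 × (1−0.35) × 0.85 × (1−0.7) = 0.0580125
enhancement: 0.5 × (1−0.35) × 0.05 × (1−0.05) = 0.0154375
question: 0.15 × (1−0.6) × 0.8 × (1−0.1) = 0.0432
Highest score → defect.

defect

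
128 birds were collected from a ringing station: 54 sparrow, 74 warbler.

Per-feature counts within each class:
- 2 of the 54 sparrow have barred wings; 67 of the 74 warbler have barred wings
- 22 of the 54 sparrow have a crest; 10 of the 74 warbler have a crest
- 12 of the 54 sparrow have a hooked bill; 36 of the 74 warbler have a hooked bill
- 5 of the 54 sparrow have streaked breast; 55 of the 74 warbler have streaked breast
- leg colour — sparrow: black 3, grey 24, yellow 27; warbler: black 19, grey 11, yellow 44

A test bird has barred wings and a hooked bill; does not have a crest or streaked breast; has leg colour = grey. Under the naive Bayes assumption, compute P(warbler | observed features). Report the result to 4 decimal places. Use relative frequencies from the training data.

sparrow: (54/128) × (2/54) × (32/54) × (12/54) × (49/54) × (24/54) ≈ 0.000829819
warbler: (74/128) × (67/74) × (64/74) × (36/74) × (19/74) × (11/74) ≈ 0.00840556
P(warbler | x) = 0.00840556 / 0.009235379 ≈ 0.9101

0.9101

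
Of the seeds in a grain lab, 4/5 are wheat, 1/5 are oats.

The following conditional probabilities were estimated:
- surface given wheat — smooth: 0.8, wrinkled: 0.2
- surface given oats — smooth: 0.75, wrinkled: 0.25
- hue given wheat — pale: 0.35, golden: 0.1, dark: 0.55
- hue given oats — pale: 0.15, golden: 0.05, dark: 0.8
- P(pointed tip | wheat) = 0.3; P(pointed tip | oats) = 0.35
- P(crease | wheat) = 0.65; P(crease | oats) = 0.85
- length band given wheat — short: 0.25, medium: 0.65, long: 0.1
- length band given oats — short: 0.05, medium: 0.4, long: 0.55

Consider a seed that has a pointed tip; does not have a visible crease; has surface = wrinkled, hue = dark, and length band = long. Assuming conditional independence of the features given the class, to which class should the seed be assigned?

oats

wheat: 0.8 × 0.2 × 0.55 × 0.3 × (1−0.65) × 0.1 = 0.000924
oats: 0.2 × 0.25 × 0.8 × 0.35 × (1−0.85) × 0.55 = 0.001155
Highest score → oats.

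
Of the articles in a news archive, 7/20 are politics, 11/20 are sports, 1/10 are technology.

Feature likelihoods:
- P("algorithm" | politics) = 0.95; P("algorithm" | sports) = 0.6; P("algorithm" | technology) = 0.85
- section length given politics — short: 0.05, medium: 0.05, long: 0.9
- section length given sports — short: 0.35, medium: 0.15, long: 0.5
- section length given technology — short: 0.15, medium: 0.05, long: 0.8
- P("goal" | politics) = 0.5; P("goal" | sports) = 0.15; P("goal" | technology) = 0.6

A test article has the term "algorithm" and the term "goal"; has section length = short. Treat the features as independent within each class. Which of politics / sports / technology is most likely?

sports

politics: 0.35 × 0.95 × 0.05 × 0.5 = 0.0083125
sports: 0.55 × 0.6 × 0.35 × 0.15 = 0.017325
technology: 0.1 × 0.85 × 0.15 × 0.6 = 0.00765
Highest score → sports.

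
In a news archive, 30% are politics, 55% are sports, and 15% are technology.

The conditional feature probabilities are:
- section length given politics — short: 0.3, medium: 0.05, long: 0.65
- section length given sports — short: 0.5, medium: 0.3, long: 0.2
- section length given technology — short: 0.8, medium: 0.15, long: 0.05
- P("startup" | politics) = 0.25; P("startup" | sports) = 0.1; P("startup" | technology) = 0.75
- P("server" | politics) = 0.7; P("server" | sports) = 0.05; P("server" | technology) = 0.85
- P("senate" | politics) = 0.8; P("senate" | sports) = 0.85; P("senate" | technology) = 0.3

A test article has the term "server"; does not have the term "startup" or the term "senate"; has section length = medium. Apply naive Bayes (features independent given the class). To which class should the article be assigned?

politics: 0.3 × 0.05 × (1−0.25) × 0.7 × (1−0.8) = 0.001575
sports: 0.55 × 0.3 × (1−0.1) × 0.05 × (1−0.85) = 0.00111375
technology: 0.15 × 0.15 × (1−0.75) × 0.85 × (1−0.3) = 0.003346875
Highest score → technology.

technology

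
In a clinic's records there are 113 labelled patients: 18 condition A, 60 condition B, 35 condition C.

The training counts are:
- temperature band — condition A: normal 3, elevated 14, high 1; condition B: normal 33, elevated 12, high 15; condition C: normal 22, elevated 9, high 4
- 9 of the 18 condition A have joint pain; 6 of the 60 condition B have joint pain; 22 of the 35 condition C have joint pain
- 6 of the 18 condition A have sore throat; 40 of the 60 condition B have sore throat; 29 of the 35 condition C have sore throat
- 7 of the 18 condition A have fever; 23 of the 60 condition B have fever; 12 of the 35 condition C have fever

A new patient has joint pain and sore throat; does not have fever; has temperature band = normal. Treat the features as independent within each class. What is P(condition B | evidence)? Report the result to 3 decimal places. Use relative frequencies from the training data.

0.148

condition A: (18/113) × (3/18) × (9/18) × (6/18) × (11/18) ≈ 0.00270403
condition B: (60/113) × (33/60) × (6/60) × (40/60) × (37/60) ≈ 0.0120059
condition C: (35/113) × (22/35) × (22/35) × (29/35) × (23/35) ≈ 0.0666329
P(condition B | x) = 0.0120059 / 0.08134283 ≈ 0.148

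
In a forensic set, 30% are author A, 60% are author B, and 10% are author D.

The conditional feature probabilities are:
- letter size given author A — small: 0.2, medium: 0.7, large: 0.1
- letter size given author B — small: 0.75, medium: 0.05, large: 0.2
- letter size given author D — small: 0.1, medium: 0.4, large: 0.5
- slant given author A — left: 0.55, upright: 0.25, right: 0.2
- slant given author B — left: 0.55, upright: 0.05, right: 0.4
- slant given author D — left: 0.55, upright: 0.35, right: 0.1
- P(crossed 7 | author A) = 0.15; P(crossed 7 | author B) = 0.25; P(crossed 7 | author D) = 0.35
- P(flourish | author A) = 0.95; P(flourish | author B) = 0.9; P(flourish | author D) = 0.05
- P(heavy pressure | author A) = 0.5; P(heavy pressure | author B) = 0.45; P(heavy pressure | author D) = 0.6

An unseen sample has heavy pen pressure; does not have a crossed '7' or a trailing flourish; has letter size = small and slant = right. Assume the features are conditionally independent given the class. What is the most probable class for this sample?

author A: 0.3 × 0.2 × 0.2 × (1−0.15) × (1−0.95) × 0.5 = 0.000255
author B: 0.6 × 0.75 × 0.4 × (1−0.25) × (1−0.9) × 0.45 = 0.006075
author D: 0.1 × 0.1 × 0.1 × (1−0.35) × (1−0.05) × 0.6 = 0.0003705
Highest score → author B.

author B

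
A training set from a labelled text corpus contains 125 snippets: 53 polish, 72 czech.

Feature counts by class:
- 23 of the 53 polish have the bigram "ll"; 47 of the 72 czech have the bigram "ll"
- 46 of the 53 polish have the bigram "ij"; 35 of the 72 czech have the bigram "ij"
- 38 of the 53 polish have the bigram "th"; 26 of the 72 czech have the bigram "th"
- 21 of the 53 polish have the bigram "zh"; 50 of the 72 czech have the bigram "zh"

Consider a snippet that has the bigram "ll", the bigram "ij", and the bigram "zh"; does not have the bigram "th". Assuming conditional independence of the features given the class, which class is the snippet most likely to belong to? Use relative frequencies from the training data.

polish: (53/125) × (23/53) × (46/53) × (15/53) × (21/53) ≈ 0.0179085
czech: (72/125) × (47/72) × (35/72) × (46/72) × (50/72) ≈ 0.0810935
Highest score → czech.

czech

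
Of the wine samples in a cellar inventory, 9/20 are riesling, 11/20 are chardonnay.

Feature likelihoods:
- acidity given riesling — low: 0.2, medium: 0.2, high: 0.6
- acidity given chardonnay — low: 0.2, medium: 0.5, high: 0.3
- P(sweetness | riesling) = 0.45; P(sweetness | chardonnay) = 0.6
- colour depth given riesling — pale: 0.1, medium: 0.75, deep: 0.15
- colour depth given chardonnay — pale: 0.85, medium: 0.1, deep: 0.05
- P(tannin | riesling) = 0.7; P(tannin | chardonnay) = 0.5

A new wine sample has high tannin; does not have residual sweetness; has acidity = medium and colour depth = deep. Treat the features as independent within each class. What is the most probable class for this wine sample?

riesling

riesling: 0.45 × 0.2 × (1−0.45) × 0.15 × 0.7 = 0.0051975
chardonnay: 0.55 × 0.5 × (1−0.6) × 0.05 × 0.5 = 0.00275
Highest score → riesling.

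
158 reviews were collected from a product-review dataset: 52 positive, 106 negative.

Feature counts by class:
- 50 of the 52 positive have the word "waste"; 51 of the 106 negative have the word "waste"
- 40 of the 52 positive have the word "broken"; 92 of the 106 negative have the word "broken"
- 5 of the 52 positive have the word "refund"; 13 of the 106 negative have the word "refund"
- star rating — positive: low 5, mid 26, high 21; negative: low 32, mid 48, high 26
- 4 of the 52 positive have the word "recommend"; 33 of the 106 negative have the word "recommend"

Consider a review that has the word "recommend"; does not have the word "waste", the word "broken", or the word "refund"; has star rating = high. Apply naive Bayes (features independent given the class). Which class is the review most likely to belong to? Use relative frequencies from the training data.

negative

positive: (52/158) × (2/52) × (12/52) × (47/52) × (21/52) × (4/52) ≈ 0.0000820197
negative: (106/158) × (55/106) × (14/106) × (93/106) × (26/106) × (33/106) ≈ 0.00308021
Highest score → negative.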